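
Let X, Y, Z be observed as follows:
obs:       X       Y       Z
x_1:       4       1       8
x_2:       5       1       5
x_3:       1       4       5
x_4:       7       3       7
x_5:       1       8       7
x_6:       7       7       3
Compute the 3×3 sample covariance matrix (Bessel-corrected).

Step 1 — column means:
  mean(X) = (4 + 5 + 1 + 7 + 1 + 7) / 6 = 25/6 = 4.1667
  mean(Y) = (1 + 1 + 4 + 3 + 8 + 7) / 6 = 24/6 = 4
  mean(Z) = (8 + 5 + 5 + 7 + 7 + 3) / 6 = 35/6 = 5.8333

Step 2 — sample covariance S[i,j] = (1/(n-1)) · Σ_k (x_{k,i} - mean_i) · (x_{k,j} - mean_j), with n-1 = 5.
  S[X,X] = ((-0.1667)·(-0.1667) + (0.8333)·(0.8333) + (-3.1667)·(-3.1667) + (2.8333)·(2.8333) + (-3.1667)·(-3.1667) + (2.8333)·(2.8333)) / 5 = 36.8333/5 = 7.3667
  S[X,Y] = ((-0.1667)·(-3) + (0.8333)·(-3) + (-3.1667)·(0) + (2.8333)·(-1) + (-3.1667)·(4) + (2.8333)·(3)) / 5 = -9/5 = -1.8
  S[X,Z] = ((-0.1667)·(2.1667) + (0.8333)·(-0.8333) + (-3.1667)·(-0.8333) + (2.8333)·(1.1667) + (-3.1667)·(1.1667) + (2.8333)·(-2.8333)) / 5 = -6.8333/5 = -1.3667
  S[Y,Y] = ((-3)·(-3) + (-3)·(-3) + (0)·(0) + (-1)·(-1) + (4)·(4) + (3)·(3)) / 5 = 44/5 = 8.8
  S[Y,Z] = ((-3)·(2.1667) + (-3)·(-0.8333) + (0)·(-0.8333) + (-1)·(1.1667) + (4)·(1.1667) + (3)·(-2.8333)) / 5 = -9/5 = -1.8
  S[Z,Z] = ((2.1667)·(2.1667) + (-0.8333)·(-0.8333) + (-0.8333)·(-0.8333) + (1.1667)·(1.1667) + (1.1667)·(1.1667) + (-2.8333)·(-2.8333)) / 5 = 16.8333/5 = 3.3667

S is symmetric (S[j,i] = S[i,j]). Assembling:

S = [[7.3667, -1.8, -1.3667],
 [-1.8, 8.8, -1.8],
 [-1.3667, -1.8, 3.3667]]


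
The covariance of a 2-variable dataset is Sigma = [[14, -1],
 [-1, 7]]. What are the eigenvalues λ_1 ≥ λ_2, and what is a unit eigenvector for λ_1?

Step 1 — characteristic polynomial of 2×2 Sigma:
  det(Sigma - λI) = λ² - trace · λ + det = 0.
  trace = 14 + 7 = 21, det = 14·7 - (-1)² = 97.
Step 2 — discriminant:
  Δ = trace² - 4·det = 441 - 388 = 53.
Step 3 — eigenvalues:
  λ = (trace ± √Δ)/2 = (21 ± 7.2801)/2,
  λ_1 = 14.1401,  λ_2 = 6.8599.

Step 4 — unit eigenvector for λ_1: solve (Sigma - λ_1 I)v = 0. First row:
  (14 - 14.1401)·v_x + (-1)·v_y = 0, i.e. (-0.1401)·v_x + (-1)·v_y = 0,
  so v ∝ (b, λ_1 - a) = (-1, 0.1401); multiply by -1 so the first entry is positive: u = (1, -0.1401).
  ||u|| = √((1)² + (-0.1401)²) = √(1.0196) ≈ 1.0098,
  v_1 = u/||u|| ≈ (0.9903, -0.1387) (||v_1|| = 1).

λ_1 = 14.1401,  λ_2 = 6.8599;  v_1 ≈ (0.9903, -0.1387)


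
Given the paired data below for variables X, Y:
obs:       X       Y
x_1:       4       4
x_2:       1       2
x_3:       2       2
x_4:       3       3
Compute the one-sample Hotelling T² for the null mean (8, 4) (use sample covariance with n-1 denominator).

Step 1 — sample mean vector:
  mean(X) = (4 + 1 + 2 + 3) / 4 = 10/4 = 2.5
  mean(Y) = (4 + 2 + 2 + 3) / 4 = 11/4 = 2.75
  x̄ = (2.5, 2.75),  deviation x̄ - mu_0 = (2.5, 2.75) - (8, 4) = (-5.5, -1.25).

Step 2 — sample covariance matrix, S[i,j] = (1/(n-1)) · Σ_k (x_{k,i} - mean_i) · (x_{k,j} - mean_j), divisor n-1 = 3:
  S[X,X] = ((1.5)·(1.5) + (-1.5)·(-1.5) + (-0.5)·(-0.5) + (0.5)·(0.5)) / 3 = 5/3 = 1.6667
  S[X,Y] = ((1.5)·(1.25) + (-1.5)·(-0.75) + (-0.5)·(-0.75) + (0.5)·(0.25)) / 3 = 3.5/3 = 1.1667
  S[Y,Y] = ((1.25)·(1.25) + (-0.75)·(-0.75) + (-0.75)·(-0.75) + (0.25)·(0.25)) / 3 = 2.75/3 = 0.9167
  S = [[1.6667, 1.1667],
 [1.1667, 0.9167]].

Step 3 — invert S. det(S) = 1.6667·0.9167 - (1.1667)² = 0.1667.
  S^{-1} = (1/det) · [[d, -b], [-b, a]] = [[5.5, -7],
 [-7, 10]].

Step 4 — quadratic form (x̄ - mu_0)^T · S^{-1} · (x̄ - mu_0):
  S^{-1} · (x̄ - mu_0) = (-21.5, 26),
  (x̄ - mu_0)^T · [...] = (-5.5)·(-21.5) + (-1.25)·(26) = 85.75.

Step 5 — scale by n: T² = 4 · 85.75 = 343.

T² ≈ 343


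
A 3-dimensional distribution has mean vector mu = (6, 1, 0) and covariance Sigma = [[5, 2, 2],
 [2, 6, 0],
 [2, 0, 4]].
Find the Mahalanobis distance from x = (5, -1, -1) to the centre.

Step 1 — centre the observation: (x - mu) = (-1, -2, -1).

Step 2 — invert Sigma (cofactor / det for 3×3, or solve directly):
  Sigma^{-1} = [[0.3, -0.1, -0.15],
 [-0.1, 0.2, 0.05],
 [-0.15, 0.05, 0.325]].

Step 3 — form the quadratic (x - mu)^T · Sigma^{-1} · (x - mu):
  Sigma^{-1} · (x - mu) = (0.05, -0.35, -0.275).
  (x - mu)^T · [Sigma^{-1} · (x - mu)] = (-1)·(0.05) + (-2)·(-0.35) + (-1)·(-0.275) = 0.925.

Step 4 — take square root: d = √(0.925) ≈ 0.9618.

d(x, mu) = √(0.925) ≈ 0.9618


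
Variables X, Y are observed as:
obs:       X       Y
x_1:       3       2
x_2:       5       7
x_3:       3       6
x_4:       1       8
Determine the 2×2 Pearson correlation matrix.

Step 1 — column means:
  mean(X) = (3 + 5 + 3 + 1) / 4 = 12/4 = 3
  mean(Y) = (2 + 7 + 6 + 8) / 4 = 23/4 = 5.75

Step 2 — sample variances and covariances s[i,j] = (1/(n-1)) · Σ_k (x_{k,i} - mean_i) · (x_{k,j} - mean_j), with n-1 = 3:
  s[X,X] = ((0)·(0) + (2)·(2) + (0)·(0) + (-2)·(-2)) / 3 = 8/3 = 2.6667
  s[X,Y] = ((0)·(-3.75) + (2)·(1.25) + (0)·(0.25) + (-2)·(2.25)) / 3 = -2/3 = -0.6667
  s[Y,Y] = ((-3.75)·(-3.75) + (1.25)·(1.25) + (0.25)·(0.25) + (2.25)·(2.25)) / 3 = 20.75/3 = 6.9167
  Sample standard deviations s_i = √(s[i,i]):
  s(X) = √(2.6667) = 1.633
  s(Y) = √(6.9167) = 2.63

Step 3 — r_{ij} = s_{ij} / (s_i · s_j):
  r[X,X] = 1 (diagonal).
  r[X,Y] = -0.6667 / (1.633 · 2.63) = -0.6667 / 4.2947 = -0.1552
  r[Y,Y] = 1 (diagonal).

R is symmetric with unit diagonal. Assembling:

R = [[1, -0.1552],
 [-0.1552, 1]]


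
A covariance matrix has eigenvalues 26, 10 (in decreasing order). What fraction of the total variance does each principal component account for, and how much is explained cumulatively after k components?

Step 1 — total variance = trace(Sigma) = Σ λ_i = 26 + 10 = 36.

Step 2 — fraction explained by component i = λ_i / Σ λ:
  PC1: 26/36 = 0.7222
  PC2: 10/36 = 0.2778

Step 3 — cumulative fraction after k components = (λ_1 + ... + λ_k) / Σ λ:
  k = 1: 26/36 = 0.7222
  k = 2: (26 + 10)/36 = 36/36 = 1

Summary (fraction, with percent):

explained: PC1 0.7222 (72.22%), PC2 0.2778 (27.78%);  cumulative: 0.7222, 1


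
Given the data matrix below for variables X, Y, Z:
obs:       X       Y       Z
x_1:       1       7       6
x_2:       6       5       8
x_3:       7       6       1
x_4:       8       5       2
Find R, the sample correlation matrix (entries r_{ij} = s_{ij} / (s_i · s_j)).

Step 1 — column means:
  mean(X) = (1 + 6 + 7 + 8) / 4 = 22/4 = 5.5
  mean(Y) = (7 + 5 + 6 + 5) / 4 = 23/4 = 5.75
  mean(Z) = (6 + 8 + 1 + 2) / 4 = 17/4 = 4.25

Step 2 — sample variances and covariances s[i,j] = (1/(n-1)) · Σ_k (x_{k,i} - mean_i) · (x_{k,j} - mean_j), with n-1 = 3:
  s[X,X] = ((-4.5)·(-4.5) + (0.5)·(0.5) + (1.5)·(1.5) + (2.5)·(2.5)) / 3 = 29/3 = 9.6667
  s[X,Y] = ((-4.5)·(1.25) + (0.5)·(-0.75) + (1.5)·(0.25) + (2.5)·(-0.75)) / 3 = -7.5/3 = -2.5
  s[X,Z] = ((-4.5)·(1.75) + (0.5)·(3.75) + (1.5)·(-3.25) + (2.5)·(-2.25)) / 3 = -16.5/3 = -5.5
  s[Y,Y] = ((1.25)·(1.25) + (-0.75)·(-0.75) + (0.25)·(0.25) + (-0.75)·(-0.75)) / 3 = 2.75/3 = 0.9167
  s[Y,Z] = ((1.25)·(1.75) + (-0.75)·(3.75) + (0.25)·(-3.25) + (-0.75)·(-2.25)) / 3 = 0.25/3 = 0.0833
  s[Z,Z] = ((1.75)·(1.75) + (3.75)·(3.75) + (-3.25)·(-3.25) + (-2.25)·(-2.25)) / 3 = 32.75/3 = 10.9167
  Sample standard deviations s_i = √(s[i,i]):
  s(X) = √(9.6667) = 3.1091
  s(Y) = √(0.9167) = 0.9574
  s(Z) = √(10.9167) = 3.304

Step 3 — r_{ij} = s_{ij} / (s_i · s_j):
  r[X,X] = 1 (diagonal).
  r[X,Y] = -2.5 / (3.1091 · 0.9574) = -2.5 / 2.9768 = -0.8398
  r[X,Z] = -5.5 / (3.1091 · 3.304) = -5.5 / 10.2727 = -0.5354
  r[Y,Y] = 1 (diagonal).
  r[Y,Z] = 0.0833 / (0.9574 · 3.304) = 0.0833 / 3.1634 = 0.0263
  r[Z,Z] = 1 (diagonal).

R is symmetric with unit diagonal. Assembling:

R = [[1, -0.8398, -0.5354],
 [-0.8398, 1, 0.0263],
 [-0.5354, 0.0263, 1]]


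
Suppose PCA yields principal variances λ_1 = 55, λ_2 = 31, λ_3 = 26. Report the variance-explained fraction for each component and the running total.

Step 1 — total variance = trace(Sigma) = Σ λ_i = 55 + 31 + 26 = 112.

Step 2 — fraction explained by component i = λ_i / Σ λ:
  PC1: 55/112 = 0.4911
  PC2: 31/112 = 0.2768
  PC3: 26/112 = 0.2321

Step 3 — cumulative fraction after k components = (λ_1 + ... + λ_k) / Σ λ:
  k = 1: 55/112 = 0.4911
  k = 2: (55 + 31)/112 = 86/112 = 0.7679
  k = 3: (55 + 31 + 26)/112 = 112/112 = 1

Summary (fraction, with percent):

explained: PC1 0.4911 (49.11%), PC2 0.2768 (27.68%), PC3 0.2321 (23.21%);  cumulative: 0.4911, 0.7679, 1


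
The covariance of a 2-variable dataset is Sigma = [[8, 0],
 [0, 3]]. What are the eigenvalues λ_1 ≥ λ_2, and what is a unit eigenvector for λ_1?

Step 1 — characteristic polynomial of 2×2 Sigma:
  det(Sigma - λI) = λ² - trace · λ + det = 0.
  trace = 8 + 3 = 11, det = 8·3 - (0)² = 24.
Step 2 — discriminant:
  Δ = trace² - 4·det = 121 - 96 = 25.
Step 3 — eigenvalues:
  λ = (trace ± √Δ)/2 = (11 ± 5)/2,
  λ_1 = 8,  λ_2 = 3.

Step 4 — unit eigenvector for λ_1: Sigma is diagonal, so its eigenvectors are the coordinate axes. λ_1 = 8 is the diagonal entry on the first coordinate axis, hence
  v_1 = (1, 0) (||v_1|| = 1).

λ_1 = 8,  λ_2 = 3;  v_1 ≈ (1, 0)


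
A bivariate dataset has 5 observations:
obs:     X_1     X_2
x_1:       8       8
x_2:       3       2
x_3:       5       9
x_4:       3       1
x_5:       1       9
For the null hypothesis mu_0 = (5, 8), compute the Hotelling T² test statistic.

Step 1 — sample mean vector:
  mean(X_1) = (8 + 3 + 5 + 3 + 1) / 5 = 20/5 = 4
  mean(X_2) = (8 + 2 + 9 + 1 + 9) / 5 = 29/5 = 5.8
  x̄ = (4, 5.8),  deviation x̄ - mu_0 = (4, 5.8) - (5, 8) = (-1, -2.2).

Step 2 — sample covariance matrix, S[i,j] = (1/(n-1)) · Σ_k (x_{k,i} - mean_i) · (x_{k,j} - mean_j), divisor n-1 = 4:
  S[X_1,X_1] = ((4)·(4) + (-1)·(-1) + (1)·(1) + (-1)·(-1) + (-3)·(-3)) / 4 = 28/4 = 7
  S[X_1,X_2] = ((4)·(2.2) + (-1)·(-3.8) + (1)·(3.2) + (-1)·(-4.8) + (-3)·(3.2)) / 4 = 11/4 = 2.75
  S[X_2,X_2] = ((2.2)·(2.2) + (-3.8)·(-3.8) + (3.2)·(3.2) + (-4.8)·(-4.8) + (3.2)·(3.2)) / 4 = 62.8/4 = 15.7
  S = [[7, 2.75],
 [2.75, 15.7]].

Step 3 — invert S. det(S) = 7·15.7 - (2.75)² = 102.3375.
  S^{-1} = (1/det) · [[d, -b], [-b, a]] = [[0.1534, -0.0269],
 [-0.0269, 0.0684]].

Step 4 — quadratic form (x̄ - mu_0)^T · S^{-1} · (x̄ - mu_0):
  S^{-1} · (x̄ - mu_0) = (-0.0943, -0.1236),
  (x̄ - mu_0)^T · [...] = (-1)·(-0.0943) + (-2.2)·(-0.1236) = 0.3662.

Step 5 — scale by n: T² = 5 · 0.3662 = 1.8312.

T² ≈ 1.8312


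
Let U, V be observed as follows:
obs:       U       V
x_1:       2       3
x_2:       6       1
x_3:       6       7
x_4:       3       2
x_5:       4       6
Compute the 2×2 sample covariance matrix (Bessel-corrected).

Step 1 — column means:
  mean(U) = (2 + 6 + 6 + 3 + 4) / 5 = 21/5 = 4.2
  mean(V) = (3 + 1 + 7 + 2 + 6) / 5 = 19/5 = 3.8

Step 2 — sample covariance S[i,j] = (1/(n-1)) · Σ_k (x_{k,i} - mean_i) · (x_{k,j} - mean_j), with n-1 = 4.
  S[U,U] = ((-2.2)·(-2.2) + (1.8)·(1.8) + (1.8)·(1.8) + (-1.2)·(-1.2) + (-0.2)·(-0.2)) / 4 = 12.8/4 = 3.2
  S[U,V] = ((-2.2)·(-0.8) + (1.8)·(-2.8) + (1.8)·(3.2) + (-1.2)·(-1.8) + (-0.2)·(2.2)) / 4 = 4.2/4 = 1.05
  S[V,V] = ((-0.8)·(-0.8) + (-2.8)·(-2.8) + (3.2)·(3.2) + (-1.8)·(-1.8) + (2.2)·(2.2)) / 4 = 26.8/4 = 6.7

S is symmetric (S[j,i] = S[i,j]). Assembling:

S = [[3.2, 1.05],
 [1.05, 6.7]]


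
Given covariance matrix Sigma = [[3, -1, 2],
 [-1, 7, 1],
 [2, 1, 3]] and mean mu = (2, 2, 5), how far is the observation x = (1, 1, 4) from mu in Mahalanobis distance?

Step 1 — centre the observation: (x - mu) = (-1, -1, -1).

Step 2 — invert Sigma (cofactor / det for 3×3, or solve directly):
  Sigma^{-1} = [[0.8, 0.2, -0.6],
 [0.2, 0.2, -0.2],
 [-0.6, -0.2, 0.8]].

Step 3 — form the quadratic (x - mu)^T · Sigma^{-1} · (x - mu):
  Sigma^{-1} · (x - mu) = (-0.4, -0.2, 0).
  (x - mu)^T · [Sigma^{-1} · (x - mu)] = (-1)·(-0.4) + (-1)·(-0.2) + (-1)·(0) = 0.6.

Step 4 — take square root: d = √(0.6) ≈ 0.7746.

d(x, mu) = √(0.6) ≈ 0.7746


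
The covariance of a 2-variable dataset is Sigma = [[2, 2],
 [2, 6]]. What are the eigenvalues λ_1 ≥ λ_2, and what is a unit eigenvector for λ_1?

Step 1 — characteristic polynomial of 2×2 Sigma:
  det(Sigma - λI) = λ² - trace · λ + det = 0.
  trace = 2 + 6 = 8, det = 2·6 - (2)² = 8.
Step 2 — discriminant:
  Δ = trace² - 4·det = 64 - 32 = 32.
Step 3 — eigenvalues:
  λ = (trace ± √Δ)/2 = (8 ± 5.6569)/2,
  λ_1 = 6.8284,  λ_2 = 1.1716.

Step 4 — unit eigenvector for λ_1: solve (Sigma - λ_1 I)v = 0. First row:
  (2 - 6.8284)·v_x + (2)·v_y = 0, i.e. (-4.8284)·v_x + (2)·v_y = 0,
  so v ∝ (b, λ_1 - a) = (2, 4.8284) = u.
  ||u|| = √((2)² + (4.8284)²) = √(27.3137) ≈ 5.2263,
  v_1 = u/||u|| ≈ (0.3827, 0.9239) (||v_1|| = 1).

λ_1 = 6.8284,  λ_2 = 1.1716;  v_1 ≈ (0.3827, 0.9239)


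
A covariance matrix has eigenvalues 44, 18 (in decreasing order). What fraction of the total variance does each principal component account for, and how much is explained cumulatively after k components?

Step 1 — total variance = trace(Sigma) = Σ λ_i = 44 + 18 = 62.

Step 2 — fraction explained by component i = λ_i / Σ λ:
  PC1: 44/62 = 0.7097
  PC2: 18/62 = 0.2903

Step 3 — cumulative fraction after k components = (λ_1 + ... + λ_k) / Σ λ:
  k = 1: 44/62 = 0.7097
  k = 2: (44 + 18)/62 = 62/62 = 1

Summary (fraction, with percent):

explained: PC1 0.7097 (70.97%), PC2 0.2903 (29.03%);  cumulative: 0.7097, 1


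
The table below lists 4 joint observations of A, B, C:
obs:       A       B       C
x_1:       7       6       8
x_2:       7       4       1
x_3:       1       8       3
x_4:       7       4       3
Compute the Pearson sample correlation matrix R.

Step 1 — column means:
  mean(A) = (7 + 7 + 1 + 7) / 4 = 22/4 = 5.5
  mean(B) = (6 + 4 + 8 + 4) / 4 = 22/4 = 5.5
  mean(C) = (8 + 1 + 3 + 3) / 4 = 15/4 = 3.75

Step 2 — sample variances and covariances s[i,j] = (1/(n-1)) · Σ_k (x_{k,i} - mean_i) · (x_{k,j} - mean_j), with n-1 = 3:
  s[A,A] = ((1.5)·(1.5) + (1.5)·(1.5) + (-4.5)·(-4.5) + (1.5)·(1.5)) / 3 = 27/3 = 9
  s[A,B] = ((1.5)·(0.5) + (1.5)·(-1.5) + (-4.5)·(2.5) + (1.5)·(-1.5)) / 3 = -15/3 = -5
  s[A,C] = ((1.5)·(4.25) + (1.5)·(-2.75) + (-4.5)·(-0.75) + (1.5)·(-0.75)) / 3 = 4.5/3 = 1.5
  s[B,B] = ((0.5)·(0.5) + (-1.5)·(-1.5) + (2.5)·(2.5) + (-1.5)·(-1.5)) / 3 = 11/3 = 3.6667
  s[B,C] = ((0.5)·(4.25) + (-1.5)·(-2.75) + (2.5)·(-0.75) + (-1.5)·(-0.75)) / 3 = 5.5/3 = 1.8333
  s[C,C] = ((4.25)·(4.25) + (-2.75)·(-2.75) + (-0.75)·(-0.75) + (-0.75)·(-0.75)) / 3 = 26.75/3 = 8.9167
  Sample standard deviations s_i = √(s[i,i]):
  s(A) = √(9) = 3
  s(B) = √(3.6667) = 1.9149
  s(C) = √(8.9167) = 2.9861

Step 3 — r_{ij} = s_{ij} / (s_i · s_j):
  r[A,A] = 1 (diagonal).
  r[A,B] = -5 / (3 · 1.9149) = -5 / 5.7446 = -0.8704
  r[A,C] = 1.5 / (3 · 2.9861) = 1.5 / 8.9582 = 0.1674
  r[B,B] = 1 (diagonal).
  r[B,C] = 1.8333 / (1.9149 · 2.9861) = 1.8333 / 5.7179 = 0.3206
  r[C,C] = 1 (diagonal).

R is symmetric with unit diagonal. Assembling:

R = [[1, -0.8704, 0.1674],
 [-0.8704, 1, 0.3206],
 [0.1674, 0.3206, 1]]


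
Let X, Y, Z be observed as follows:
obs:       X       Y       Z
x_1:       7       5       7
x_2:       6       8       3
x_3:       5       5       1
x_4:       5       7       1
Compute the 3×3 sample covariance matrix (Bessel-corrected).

Step 1 — column means:
  mean(X) = (7 + 6 + 5 + 5) / 4 = 23/4 = 5.75
  mean(Y) = (5 + 8 + 5 + 7) / 4 = 25/4 = 6.25
  mean(Z) = (7 + 3 + 1 + 1) / 4 = 12/4 = 3

Step 2 — sample covariance S[i,j] = (1/(n-1)) · Σ_k (x_{k,i} - mean_i) · (x_{k,j} - mean_j), with n-1 = 3.
  S[X,X] = ((1.25)·(1.25) + (0.25)·(0.25) + (-0.75)·(-0.75) + (-0.75)·(-0.75)) / 3 = 2.75/3 = 0.9167
  S[X,Y] = ((1.25)·(-1.25) + (0.25)·(1.75) + (-0.75)·(-1.25) + (-0.75)·(0.75)) / 3 = -0.75/3 = -0.25
  S[X,Z] = ((1.25)·(4) + (0.25)·(0) + (-0.75)·(-2) + (-0.75)·(-2)) / 3 = 8/3 = 2.6667
  S[Y,Y] = ((-1.25)·(-1.25) + (1.75)·(1.75) + (-1.25)·(-1.25) + (0.75)·(0.75)) / 3 = 6.75/3 = 2.25
  S[Y,Z] = ((-1.25)·(4) + (1.75)·(0) + (-1.25)·(-2) + (0.75)·(-2)) / 3 = -4/3 = -1.3333
  S[Z,Z] = ((4)·(4) + (0)·(0) + (-2)·(-2) + (-2)·(-2)) / 3 = 24/3 = 8

S is symmetric (S[j,i] = S[i,j]). Assembling:

S = [[0.9167, -0.25, 2.6667],
 [-0.25, 2.25, -1.3333],
 [2.6667, -1.3333, 8]]


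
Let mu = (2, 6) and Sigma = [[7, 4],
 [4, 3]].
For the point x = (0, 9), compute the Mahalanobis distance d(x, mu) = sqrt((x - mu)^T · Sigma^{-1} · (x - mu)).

Step 1 — centre the observation: (x - mu) = (-2, 3).

Step 2 — invert Sigma. det(Sigma) = 7·3 - (4)² = 5.
  Sigma^{-1} = (1/det) · [[d, -b], [-b, a]] = [[0.6, -0.8],
 [-0.8, 1.4]].

Step 3 — form the quadratic (x - mu)^T · Sigma^{-1} · (x - mu):
  Sigma^{-1} · (x - mu) = (-3.6, 5.8).
  (x - mu)^T · [Sigma^{-1} · (x - mu)] = (-2)·(-3.6) + (3)·(5.8) = 24.6.

Step 4 — take square root: d = √(24.6) ≈ 4.9598.

d(x, mu) = √(24.6) ≈ 4.9598


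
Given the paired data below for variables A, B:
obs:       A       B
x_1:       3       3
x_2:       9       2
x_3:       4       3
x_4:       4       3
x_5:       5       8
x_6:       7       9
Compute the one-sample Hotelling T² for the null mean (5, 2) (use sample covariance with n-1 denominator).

Step 1 — sample mean vector:
  mean(A) = (3 + 9 + 4 + 4 + 5 + 7) / 6 = 32/6 = 5.3333
  mean(B) = (3 + 2 + 3 + 3 + 8 + 9) / 6 = 28/6 = 4.6667
  x̄ = (5.3333, 4.6667),  deviation x̄ - mu_0 = (5.3333, 4.6667) - (5, 2) = (0.3333, 2.6667).

Step 2 — sample covariance matrix, S[i,j] = (1/(n-1)) · Σ_k (x_{k,i} - mean_i) · (x_{k,j} - mean_j), divisor n-1 = 5:
  S[A,A] = ((-2.3333)·(-2.3333) + (3.6667)·(3.6667) + (-1.3333)·(-1.3333) + (-1.3333)·(-1.3333) + (-0.3333)·(-0.3333) + (1.6667)·(1.6667)) / 5 = 25.3333/5 = 5.0667
  S[A,B] = ((-2.3333)·(-1.6667) + (3.6667)·(-2.6667) + (-1.3333)·(-1.6667) + (-1.3333)·(-1.6667) + (-0.3333)·(3.3333) + (1.6667)·(4.3333)) / 5 = 4.6667/5 = 0.9333
  S[B,B] = ((-1.6667)·(-1.6667) + (-2.6667)·(-2.6667) + (-1.6667)·(-1.6667) + (-1.6667)·(-1.6667) + (3.3333)·(3.3333) + (4.3333)·(4.3333)) / 5 = 45.3333/5 = 9.0667
  S = [[5.0667, 0.9333],
 [0.9333, 9.0667]].

Step 3 — invert S. det(S) = 5.0667·9.0667 - (0.9333)² = 45.0667.
  S^{-1} = (1/det) · [[d, -b], [-b, a]] = [[0.2012, -0.0207],
 [-0.0207, 0.1124]].

Step 4 — quadratic form (x̄ - mu_0)^T · S^{-1} · (x̄ - mu_0):
  S^{-1} · (x̄ - mu_0) = (0.0118, 0.2929),
  (x̄ - mu_0)^T · [...] = (0.3333)·(0.0118) + (2.6667)·(0.2929) = 0.785.

Step 5 — scale by n: T² = 6 · 0.785 = 4.7101.

T² ≈ 4.7101


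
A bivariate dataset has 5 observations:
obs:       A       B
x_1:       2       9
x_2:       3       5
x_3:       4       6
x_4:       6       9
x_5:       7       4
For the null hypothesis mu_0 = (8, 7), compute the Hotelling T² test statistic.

Step 1 — sample mean vector:
  mean(A) = (2 + 3 + 4 + 6 + 7) / 5 = 22/5 = 4.4
  mean(B) = (9 + 5 + 6 + 9 + 4) / 5 = 33/5 = 6.6
  x̄ = (4.4, 6.6),  deviation x̄ - mu_0 = (4.4, 6.6) - (8, 7) = (-3.6, -0.4).

Step 2 — sample covariance matrix, S[i,j] = (1/(n-1)) · Σ_k (x_{k,i} - mean_i) · (x_{k,j} - mean_j), divisor n-1 = 4:
  S[A,A] = ((-2.4)·(-2.4) + (-1.4)·(-1.4) + (-0.4)·(-0.4) + (1.6)·(1.6) + (2.6)·(2.6)) / 4 = 17.2/4 = 4.3
  S[A,B] = ((-2.4)·(2.4) + (-1.4)·(-1.6) + (-0.4)·(-0.6) + (1.6)·(2.4) + (2.6)·(-2.6)) / 4 = -6.2/4 = -1.55
  S[B,B] = ((2.4)·(2.4) + (-1.6)·(-1.6) + (-0.6)·(-0.6) + (2.4)·(2.4) + (-2.6)·(-2.6)) / 4 = 21.2/4 = 5.3
  S = [[4.3, -1.55],
 [-1.55, 5.3]].

Step 3 — invert S. det(S) = 4.3·5.3 - (-1.55)² = 20.3875.
  S^{-1} = (1/det) · [[d, -b], [-b, a]] = [[0.26, 0.076],
 [0.076, 0.2109]].

Step 4 — quadratic form (x̄ - mu_0)^T · S^{-1} · (x̄ - mu_0):
  S^{-1} · (x̄ - mu_0) = (-0.9663, -0.3581),
  (x̄ - mu_0)^T · [...] = (-3.6)·(-0.9663) + (-0.4)·(-0.3581) = 3.6218.

Step 5 — scale by n: T² = 5 · 3.6218 = 18.1091.

T² ≈ 18.1091


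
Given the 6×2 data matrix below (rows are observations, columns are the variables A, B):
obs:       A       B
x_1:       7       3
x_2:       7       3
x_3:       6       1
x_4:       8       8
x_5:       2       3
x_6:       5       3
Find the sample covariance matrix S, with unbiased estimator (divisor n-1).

Step 1 — column means:
  mean(A) = (7 + 7 + 6 + 8 + 2 + 5) / 6 = 35/6 = 5.8333
  mean(B) = (3 + 3 + 1 + 8 + 3 + 3) / 6 = 21/6 = 3.5

Step 2 — sample covariance S[i,j] = (1/(n-1)) · Σ_k (x_{k,i} - mean_i) · (x_{k,j} - mean_j), with n-1 = 5.
  S[A,A] = ((1.1667)·(1.1667) + (1.1667)·(1.1667) + (0.1667)·(0.1667) + (2.1667)·(2.1667) + (-3.8333)·(-3.8333) + (-0.8333)·(-0.8333)) / 5 = 22.8333/5 = 4.5667
  S[A,B] = ((1.1667)·(-0.5) + (1.1667)·(-0.5) + (0.1667)·(-2.5) + (2.1667)·(4.5) + (-3.8333)·(-0.5) + (-0.8333)·(-0.5)) / 5 = 10.5/5 = 2.1
  S[B,B] = ((-0.5)·(-0.5) + (-0.5)·(-0.5) + (-2.5)·(-2.5) + (4.5)·(4.5) + (-0.5)·(-0.5) + (-0.5)·(-0.5)) / 5 = 27.5/5 = 5.5

S is symmetric (S[j,i] = S[i,j]). Assembling:

S = [[4.5667, 2.1],
 [2.1, 5.5]]


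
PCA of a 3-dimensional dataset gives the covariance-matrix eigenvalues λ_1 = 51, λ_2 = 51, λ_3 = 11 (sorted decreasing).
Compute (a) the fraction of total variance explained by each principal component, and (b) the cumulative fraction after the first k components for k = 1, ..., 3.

Step 1 — total variance = trace(Sigma) = Σ λ_i = 51 + 51 + 11 = 113.

Step 2 — fraction explained by component i = λ_i / Σ λ:
  PC1: 51/113 = 0.4513
  PC2: 51/113 = 0.4513
  PC3: 11/113 = 0.0973

Step 3 — cumulative fraction after k components = (λ_1 + ... + λ_k) / Σ λ:
  k = 1: 51/113 = 0.4513
  k = 2: (51 + 51)/113 = 102/113 = 0.9027
  k = 3: (51 + 51 + 11)/113 = 113/113 = 1

Summary (fraction, with percent):

explained: PC1 0.4513 (45.13%), PC2 0.4513 (45.13%), PC3 0.0973 (9.73%);  cumulative: 0.4513, 0.9027, 1


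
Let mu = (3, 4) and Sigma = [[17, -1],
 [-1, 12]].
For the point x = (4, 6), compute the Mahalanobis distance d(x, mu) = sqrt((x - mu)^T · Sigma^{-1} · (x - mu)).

Step 1 — centre the observation: (x - mu) = (1, 2).

Step 2 — invert Sigma. det(Sigma) = 17·12 - (-1)² = 203.
  Sigma^{-1} = (1/det) · [[d, -b], [-b, a]] = [[0.0591, 0.0049],
 [0.0049, 0.0837]].

Step 3 — form the quadratic (x - mu)^T · Sigma^{-1} · (x - mu):
  Sigma^{-1} · (x - mu) = (0.069, 0.1724).
  (x - mu)^T · [Sigma^{-1} · (x - mu)] = (1)·(0.069) + (2)·(0.1724) = 0.4138.

Step 4 — take square root: d = √(0.4138) ≈ 0.6433.

d(x, mu) = √(0.4138) ≈ 0.6433


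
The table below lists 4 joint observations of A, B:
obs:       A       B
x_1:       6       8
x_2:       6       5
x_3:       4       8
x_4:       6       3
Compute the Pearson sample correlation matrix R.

Step 1 — column means:
  mean(A) = (6 + 6 + 4 + 6) / 4 = 22/4 = 5.5
  mean(B) = (8 + 5 + 8 + 3) / 4 = 24/4 = 6

Step 2 — sample variances and covariances s[i,j] = (1/(n-1)) · Σ_k (x_{k,i} - mean_i) · (x_{k,j} - mean_j), with n-1 = 3:
  s[A,A] = ((0.5)·(0.5) + (0.5)·(0.5) + (-1.5)·(-1.5) + (0.5)·(0.5)) / 3 = 3/3 = 1
  s[A,B] = ((0.5)·(2) + (0.5)·(-1) + (-1.5)·(2) + (0.5)·(-3)) / 3 = -4/3 = -1.3333
  s[B,B] = ((2)·(2) + (-1)·(-1) + (2)·(2) + (-3)·(-3)) / 3 = 18/3 = 6
  Sample standard deviations s_i = √(s[i,i]):
  s(A) = √(1) = 1
  s(B) = √(6) = 2.4495

Step 3 — r_{ij} = s_{ij} / (s_i · s_j):
  r[A,A] = 1 (diagonal).
  r[A,B] = -1.3333 / (1 · 2.4495) = -1.3333 / 2.4495 = -0.5443
  r[B,B] = 1 (diagonal).

R is symmetric with unit diagonal. Assembling:

R = [[1, -0.5443],
 [-0.5443, 1]]


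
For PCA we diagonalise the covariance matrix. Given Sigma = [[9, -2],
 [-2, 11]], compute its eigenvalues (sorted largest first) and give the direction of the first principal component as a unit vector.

Step 1 — characteristic polynomial of 2×2 Sigma:
  det(Sigma - λI) = λ² - trace · λ + det = 0.
  trace = 9 + 11 = 20, det = 9·11 - (-2)² = 95.
Step 2 — discriminant:
  Δ = trace² - 4·det = 400 - 380 = 20.
Step 3 — eigenvalues:
  λ = (trace ± √Δ)/2 = (20 ± 4.4721)/2,
  λ_1 = 12.2361,  λ_2 = 7.7639.

Step 4 — unit eigenvector for λ_1: solve (Sigma - λ_1 I)v = 0. First row:
  (9 - 12.2361)·v_x + (-2)·v_y = 0, i.e. (-3.2361)·v_x + (-2)·v_y = 0,
  so v ∝ (b, λ_1 - a) = (-2, 3.2361); multiply by -1 so the first entry is positive: u = (2, -3.2361).
  ||u|| = √((2)² + (-3.2361)²) = √(14.4721) ≈ 3.8042,
  v_1 = u/||u|| ≈ (0.5257, -0.8507) (||v_1|| = 1).

λ_1 = 12.2361,  λ_2 = 7.7639;  v_1 ≈ (0.5257, -0.8507)


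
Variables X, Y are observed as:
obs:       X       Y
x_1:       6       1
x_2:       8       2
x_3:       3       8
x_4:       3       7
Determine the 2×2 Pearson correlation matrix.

Step 1 — column means:
  mean(X) = (6 + 8 + 3 + 3) / 4 = 20/4 = 5
  mean(Y) = (1 + 2 + 8 + 7) / 4 = 18/4 = 4.5

Step 2 — sample variances and covariances s[i,j] = (1/(n-1)) · Σ_k (x_{k,i} - mean_i) · (x_{k,j} - mean_j), with n-1 = 3:
  s[X,X] = ((1)·(1) + (3)·(3) + (-2)·(-2) + (-2)·(-2)) / 3 = 18/3 = 6
  s[X,Y] = ((1)·(-3.5) + (3)·(-2.5) + (-2)·(3.5) + (-2)·(2.5)) / 3 = -23/3 = -7.6667
  s[Y,Y] = ((-3.5)·(-3.5) + (-2.5)·(-2.5) + (3.5)·(3.5) + (2.5)·(2.5)) / 3 = 37/3 = 12.3333
  Sample standard deviations s_i = √(s[i,i]):
  s(X) = √(6) = 2.4495
  s(Y) = √(12.3333) = 3.5119

Step 3 — r_{ij} = s_{ij} / (s_i · s_j):
  r[X,X] = 1 (diagonal).
  r[X,Y] = -7.6667 / (2.4495 · 3.5119) = -7.6667 / 8.6023 = -0.8912
  r[Y,Y] = 1 (diagonal).

R is symmetric with unit diagonal. Assembling:

R = [[1, -0.8912],
 [-0.8912, 1]]


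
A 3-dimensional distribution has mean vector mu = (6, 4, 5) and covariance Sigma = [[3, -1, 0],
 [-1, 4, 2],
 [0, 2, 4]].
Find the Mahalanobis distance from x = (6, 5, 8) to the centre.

Step 1 — centre the observation: (x - mu) = (0, 1, 3).

Step 2 — invert Sigma (cofactor / det for 3×3, or solve directly):
  Sigma^{-1} = [[0.375, 0.125, -0.0625],
 [0.125, 0.375, -0.1875],
 [-0.0625, -0.1875, 0.3438]].

Step 3 — form the quadratic (x - mu)^T · Sigma^{-1} · (x - mu):
  Sigma^{-1} · (x - mu) = (-0.0625, -0.1875, 0.8438).
  (x - mu)^T · [Sigma^{-1} · (x - mu)] = (0)·(-0.0625) + (1)·(-0.1875) + (3)·(0.8438) = 2.3438.

Step 4 — take square root: d = √(2.3438) ≈ 1.5309.

d(x, mu) = √(2.3438) ≈ 1.5309


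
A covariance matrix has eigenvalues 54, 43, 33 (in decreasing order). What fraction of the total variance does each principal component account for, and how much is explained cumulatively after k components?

Step 1 — total variance = trace(Sigma) = Σ λ_i = 54 + 43 + 33 = 130.

Step 2 — fraction explained by component i = λ_i / Σ λ:
  PC1: 54/130 = 0.4154
  PC2: 43/130 = 0.3308
  PC3: 33/130 = 0.2538

Step 3 — cumulative fraction after k components = (λ_1 + ... + λ_k) / Σ λ:
  k = 1: 54/130 = 0.4154
  k = 2: (54 + 43)/130 = 97/130 = 0.7462
  k = 3: (54 + 43 + 33)/130 = 130/130 = 1

Summary (fraction, with percent):

explained: PC1 0.4154 (41.54%), PC2 0.3308 (33.08%), PC3 0.2538 (25.38%);  cumulative: 0.4154, 0.7462, 1


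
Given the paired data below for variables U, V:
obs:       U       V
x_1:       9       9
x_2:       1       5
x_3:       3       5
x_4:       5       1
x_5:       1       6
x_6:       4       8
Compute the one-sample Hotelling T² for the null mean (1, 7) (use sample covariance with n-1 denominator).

Step 1 — sample mean vector:
  mean(U) = (9 + 1 + 3 + 5 + 1 + 4) / 6 = 23/6 = 3.8333
  mean(V) = (9 + 5 + 5 + 1 + 6 + 8) / 6 = 34/6 = 5.6667
  x̄ = (3.8333, 5.6667),  deviation x̄ - mu_0 = (3.8333, 5.6667) - (1, 7) = (2.8333, -1.3333).

Step 2 — sample covariance matrix, S[i,j] = (1/(n-1)) · Σ_k (x_{k,i} - mean_i) · (x_{k,j} - mean_j), divisor n-1 = 5:
  S[U,U] = ((5.1667)·(5.1667) + (-2.8333)·(-2.8333) + (-0.8333)·(-0.8333) + (1.1667)·(1.1667) + (-2.8333)·(-2.8333) + (0.1667)·(0.1667)) / 5 = 44.8333/5 = 8.9667
  S[U,V] = ((5.1667)·(3.3333) + (-2.8333)·(-0.6667) + (-0.8333)·(-0.6667) + (1.1667)·(-4.6667) + (-2.8333)·(0.3333) + (0.1667)·(2.3333)) / 5 = 13.6667/5 = 2.7333
  S[V,V] = ((3.3333)·(3.3333) + (-0.6667)·(-0.6667) + (-0.6667)·(-0.6667) + (-4.6667)·(-4.6667) + (0.3333)·(0.3333) + (2.3333)·(2.3333)) / 5 = 39.3333/5 = 7.8667
  S = [[8.9667, 2.7333],
 [2.7333, 7.8667]].

Step 3 — invert S. det(S) = 8.9667·7.8667 - (2.7333)² = 63.0667.
  S^{-1} = (1/det) · [[d, -b], [-b, a]] = [[0.1247, -0.0433],
 [-0.0433, 0.1422]].

Step 4 — quadratic form (x̄ - mu_0)^T · S^{-1} · (x̄ - mu_0):
  S^{-1} · (x̄ - mu_0) = (0.4112, -0.3124),
  (x̄ - mu_0)^T · [...] = (2.8333)·(0.4112) + (-1.3333)·(-0.3124) = 1.5816.

Step 5 — scale by n: T² = 6 · 1.5816 = 9.4894.

T² ≈ 9.4894


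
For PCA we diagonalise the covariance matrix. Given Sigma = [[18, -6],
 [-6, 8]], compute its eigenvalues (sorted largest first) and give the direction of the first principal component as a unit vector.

Step 1 — characteristic polynomial of 2×2 Sigma:
  det(Sigma - λI) = λ² - trace · λ + det = 0.
  trace = 18 + 8 = 26, det = 18·8 - (-6)² = 108.
Step 2 — discriminant:
  Δ = trace² - 4·det = 676 - 432 = 244.
Step 3 — eigenvalues:
  λ = (trace ± √Δ)/2 = (26 ± 15.6205)/2,
  λ_1 = 20.8102,  λ_2 = 5.1898.

Step 4 — unit eigenvector for λ_1: solve (Sigma - λ_1 I)v = 0. First row:
  (18 - 20.8102)·v_x + (-6)·v_y = 0, i.e. (-2.8102)·v_x + (-6)·v_y = 0,
  so v ∝ (b, λ_1 - a) = (-6, 2.8102); multiply by -1 so the first entry is positive: u = (6, -2.8102).
  ||u|| = √((6)² + (-2.8102)²) = √(43.8975) ≈ 6.6255,
  v_1 = u/||u|| ≈ (0.9056, -0.4242) (||v_1|| = 1).

λ_1 = 20.8102,  λ_2 = 5.1898;  v_1 ≈ (0.9056, -0.4242)


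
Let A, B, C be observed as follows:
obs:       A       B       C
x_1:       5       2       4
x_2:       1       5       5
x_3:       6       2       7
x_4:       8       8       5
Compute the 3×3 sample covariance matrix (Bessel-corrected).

Step 1 — column means:
  mean(A) = (5 + 1 + 6 + 8) / 4 = 20/4 = 5
  mean(B) = (2 + 5 + 2 + 8) / 4 = 17/4 = 4.25
  mean(C) = (4 + 5 + 7 + 5) / 4 = 21/4 = 5.25

Step 2 — sample covariance S[i,j] = (1/(n-1)) · Σ_k (x_{k,i} - mean_i) · (x_{k,j} - mean_j), with n-1 = 3.
  S[A,A] = ((0)·(0) + (-4)·(-4) + (1)·(1) + (3)·(3)) / 3 = 26/3 = 8.6667
  S[A,B] = ((0)·(-2.25) + (-4)·(0.75) + (1)·(-2.25) + (3)·(3.75)) / 3 = 6/3 = 2
  S[A,C] = ((0)·(-1.25) + (-4)·(-0.25) + (1)·(1.75) + (3)·(-0.25)) / 3 = 2/3 = 0.6667
  S[B,B] = ((-2.25)·(-2.25) + (0.75)·(0.75) + (-2.25)·(-2.25) + (3.75)·(3.75)) / 3 = 24.75/3 = 8.25
  S[B,C] = ((-2.25)·(-1.25) + (0.75)·(-0.25) + (-2.25)·(1.75) + (3.75)·(-0.25)) / 3 = -2.25/3 = -0.75
  S[C,C] = ((-1.25)·(-1.25) + (-0.25)·(-0.25) + (1.75)·(1.75) + (-0.25)·(-0.25)) / 3 = 4.75/3 = 1.5833

S is symmetric (S[j,i] = S[i,j]). Assembling:

S = [[8.6667, 2, 0.6667],
 [2, 8.25, -0.75],
 [0.6667, -0.75, 1.5833]]


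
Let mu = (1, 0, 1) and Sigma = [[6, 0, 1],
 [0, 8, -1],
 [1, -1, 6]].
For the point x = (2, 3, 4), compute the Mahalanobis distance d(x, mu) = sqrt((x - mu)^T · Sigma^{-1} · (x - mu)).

Step 1 — centre the observation: (x - mu) = (1, 3, 3).

Step 2 — invert Sigma (cofactor / det for 3×3, or solve directly):
  Sigma^{-1} = [[0.1715, -0.0036, -0.0292],
 [-0.0036, 0.1277, 0.0219],
 [-0.0292, 0.0219, 0.1752]].

Step 3 — form the quadratic (x - mu)^T · Sigma^{-1} · (x - mu):
  Sigma^{-1} · (x - mu) = (0.073, 0.4453, 0.562).
  (x - mu)^T · [Sigma^{-1} · (x - mu)] = (1)·(0.073) + (3)·(0.4453) + (3)·(0.562) = 3.0949.

Step 4 — take square root: d = √(3.0949) ≈ 1.7592.

d(x, mu) = √(3.0949) ≈ 1.7592


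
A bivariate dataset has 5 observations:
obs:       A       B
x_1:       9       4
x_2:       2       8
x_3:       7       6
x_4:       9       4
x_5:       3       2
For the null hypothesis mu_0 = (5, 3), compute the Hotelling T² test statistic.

Step 1 — sample mean vector:
  mean(A) = (9 + 2 + 7 + 9 + 3) / 5 = 30/5 = 6
  mean(B) = (4 + 8 + 6 + 4 + 2) / 5 = 24/5 = 4.8
  x̄ = (6, 4.8),  deviation x̄ - mu_0 = (6, 4.8) - (5, 3) = (1, 1.8).

Step 2 — sample covariance matrix, S[i,j] = (1/(n-1)) · Σ_k (x_{k,i} - mean_i) · (x_{k,j} - mean_j), divisor n-1 = 4:
  S[A,A] = ((3)·(3) + (-4)·(-4) + (1)·(1) + (3)·(3) + (-3)·(-3)) / 4 = 44/4 = 11
  S[A,B] = ((3)·(-0.8) + (-4)·(3.2) + (1)·(1.2) + (3)·(-0.8) + (-3)·(-2.8)) / 4 = -8/4 = -2
  S[B,B] = ((-0.8)·(-0.8) + (3.2)·(3.2) + (1.2)·(1.2) + (-0.8)·(-0.8) + (-2.8)·(-2.8)) / 4 = 20.8/4 = 5.2
  S = [[11, -2],
 [-2, 5.2]].

Step 3 — invert S. det(S) = 11·5.2 - (-2)² = 53.2.
  S^{-1} = (1/det) · [[d, -b], [-b, a]] = [[0.0977, 0.0376],
 [0.0376, 0.2068]].

Step 4 — quadratic form (x̄ - mu_0)^T · S^{-1} · (x̄ - mu_0):
  S^{-1} · (x̄ - mu_0) = (0.1654, 0.4098),
  (x̄ - mu_0)^T · [...] = (1)·(0.1654) + (1.8)·(0.4098) = 0.903.

Step 5 — scale by n: T² = 5 · 0.903 = 4.515.

T² ≈ 4.515


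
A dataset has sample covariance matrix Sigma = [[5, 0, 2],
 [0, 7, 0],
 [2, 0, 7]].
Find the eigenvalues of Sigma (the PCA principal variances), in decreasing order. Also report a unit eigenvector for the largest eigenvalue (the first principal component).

Step 1 — characteristic polynomial p(λ) = det(λI - Sigma) = λ³ - tr·λ² + c_1·λ - det, where tr = trace, c_1 = sum of the principal 2×2 minors, det = det(Sigma):
  tr = 5 + 7 + 7 = 19,
  c_1 = (5·7 - (0)²) + (5·7 - (2)²) + (7·7 - (0)²) = 35 + 31 + 49 = 115,
  det = 5·(7·7 - (0)²) - (0)·((0)·7 - (0)·(2)) + (2)·((0)·(0) - 7·(2)) = 5·(49) - (0)·(0) + (2)·(-14) = 217.
  So p(λ) = λ³ - 19λ² + 115λ - 217.
Step 2 — look for an integer root (rational root theorem: any rational root is an integer divisor of 217). Testing λ = 7:
  p(7) = 343 - 931 + 805 - 217 = 0  ✓
  Dividing out (λ - 7): p(λ) = (λ - 7)(λ² - 12λ + 31).
Step 3 — remaining eigenvalues from the quadratic λ² - 12λ + 31 = 0:
  Δ = 12² - 4·31 = 144 - 124 = 20,  λ = (12 ± √20)/2 = (12 ± 4.4721)/2 ≈ 8.2361 or 3.7639.
  Sorted: λ_1 = 8.2361,  λ_2 = 7,  λ_3 = 3.7639  (check: sum = 19 = tr ✓).

Step 4 — unit eigenvector for λ_1 ≈ 8.2361: v spans the null space of (Sigma - λ_1 I), whose rows are
  r_1 = (-3.2361, 0, 2),  r_2 = (0, -1.2361, 0),  r_3 = (2, 0, -1.2361).
  v is orthogonal to every row, so take v ∝ r_1 × r_2 = ((0)·(0) - (2)·(-1.2361), (2)·(0) - (-3.2361)·(0), (-3.2361)·(-1.2361) - (0)·(0)) ≈ (2.4721, 0, 4).
  Let u = (2.4721, 0, 4).
  ||u|| = √((2.4721)² + (0)² + (4)²) = √(22.1115) ≈ 4.7023,  v_1 = u/||u|| ≈ (0.5257, 0, 0.8507) (||v_1|| = 1).

λ_1 = 8.2361,  λ_2 = 7,  λ_3 = 3.7639;  v_1 ≈ (0.5257, 0, 0.8507)


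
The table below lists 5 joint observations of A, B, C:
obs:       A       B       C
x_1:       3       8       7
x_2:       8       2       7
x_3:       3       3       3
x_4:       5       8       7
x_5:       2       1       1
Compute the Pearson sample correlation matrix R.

Step 1 — column means:
  mean(A) = (3 + 8 + 3 + 5 + 2) / 5 = 21/5 = 4.2
  mean(B) = (8 + 2 + 3 + 8 + 1) / 5 = 22/5 = 4.4
  mean(C) = (7 + 7 + 3 + 7 + 1) / 5 = 25/5 = 5

Step 2 — sample variances and covariances s[i,j] = (1/(n-1)) · Σ_k (x_{k,i} - mean_i) · (x_{k,j} - mean_j), with n-1 = 4:
  s[A,A] = ((-1.2)·(-1.2) + (3.8)·(3.8) + (-1.2)·(-1.2) + (0.8)·(0.8) + (-2.2)·(-2.2)) / 4 = 22.8/4 = 5.7
  s[A,B] = ((-1.2)·(3.6) + (3.8)·(-2.4) + (-1.2)·(-1.4) + (0.8)·(3.6) + (-2.2)·(-3.4)) / 4 = -1.4/4 = -0.35
  s[A,C] = ((-1.2)·(2) + (3.8)·(2) + (-1.2)·(-2) + (0.8)·(2) + (-2.2)·(-4)) / 4 = 18/4 = 4.5
  s[B,B] = ((3.6)·(3.6) + (-2.4)·(-2.4) + (-1.4)·(-1.4) + (3.6)·(3.6) + (-3.4)·(-3.4)) / 4 = 45.2/4 = 11.3
  s[B,C] = ((3.6)·(2) + (-2.4)·(2) + (-1.4)·(-2) + (3.6)·(2) + (-3.4)·(-4)) / 4 = 26/4 = 6.5
  s[C,C] = ((2)·(2) + (2)·(2) + (-2)·(-2) + (2)·(2) + (-4)·(-4)) / 4 = 32/4 = 8
  Sample standard deviations s_i = √(s[i,i]):
  s(A) = √(5.7) = 2.3875
  s(B) = √(11.3) = 3.3615
  s(C) = √(8) = 2.8284

Step 3 — r_{ij} = s_{ij} / (s_i · s_j):
  r[A,A] = 1 (diagonal).
  r[A,B] = -0.35 / (2.3875 · 3.3615) = -0.35 / 8.0256 = -0.0436
  r[A,C] = 4.5 / (2.3875 · 2.8284) = 4.5 / 6.7528 = 0.6664
  r[B,B] = 1 (diagonal).
  r[B,C] = 6.5 / (3.3615 · 2.8284) = 6.5 / 9.5079 = 0.6836
  r[C,C] = 1 (diagonal).

R is symmetric with unit diagonal. Assembling:

R = [[1, -0.0436, 0.6664],
 [-0.0436, 1, 0.6836],
 [0.6664, 0.6836, 1]]


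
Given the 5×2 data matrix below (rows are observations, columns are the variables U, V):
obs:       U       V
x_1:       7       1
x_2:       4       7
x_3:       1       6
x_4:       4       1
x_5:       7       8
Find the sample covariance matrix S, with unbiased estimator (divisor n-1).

Step 1 — column means:
  mean(U) = (7 + 4 + 1 + 4 + 7) / 5 = 23/5 = 4.6
  mean(V) = (1 + 7 + 6 + 1 + 8) / 5 = 23/5 = 4.6

Step 2 — sample covariance S[i,j] = (1/(n-1)) · Σ_k (x_{k,i} - mean_i) · (x_{k,j} - mean_j), with n-1 = 4.
  S[U,U] = ((2.4)·(2.4) + (-0.6)·(-0.6) + (-3.6)·(-3.6) + (-0.6)·(-0.6) + (2.4)·(2.4)) / 4 = 25.2/4 = 6.3
  S[U,V] = ((2.4)·(-3.6) + (-0.6)·(2.4) + (-3.6)·(1.4) + (-0.6)·(-3.6) + (2.4)·(3.4)) / 4 = -4.8/4 = -1.2
  S[V,V] = ((-3.6)·(-3.6) + (2.4)·(2.4) + (1.4)·(1.4) + (-3.6)·(-3.6) + (3.4)·(3.4)) / 4 = 45.2/4 = 11.3

S is symmetric (S[j,i] = S[i,j]). Assembling:

S = [[6.3, -1.2],
 [-1.2, 11.3]]


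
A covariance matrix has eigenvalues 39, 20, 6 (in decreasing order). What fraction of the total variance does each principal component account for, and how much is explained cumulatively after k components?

Step 1 — total variance = trace(Sigma) = Σ λ_i = 39 + 20 + 6 = 65.

Step 2 — fraction explained by component i = λ_i / Σ λ:
  PC1: 39/65 = 0.6
  PC2: 20/65 = 0.3077
  PC3: 6/65 = 0.0923

Step 3 — cumulative fraction after k components = (λ_1 + ... + λ_k) / Σ λ:
  k = 1: 39/65 = 0.6
  k = 2: (39 + 20)/65 = 59/65 = 0.9077
  k = 3: (39 + 20 + 6)/65 = 65/65 = 1

Summary (fraction, with percent):

explained: PC1 0.6 (60%), PC2 0.3077 (30.77%), PC3 0.0923 (9.23%);  cumulative: 0.6, 0.9077, 1


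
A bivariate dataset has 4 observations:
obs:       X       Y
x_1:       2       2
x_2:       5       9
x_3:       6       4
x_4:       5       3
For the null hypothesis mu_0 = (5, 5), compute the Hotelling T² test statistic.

Step 1 — sample mean vector:
  mean(X) = (2 + 5 + 6 + 5) / 4 = 18/4 = 4.5
  mean(Y) = (2 + 9 + 4 + 3) / 4 = 18/4 = 4.5
  x̄ = (4.5, 4.5),  deviation x̄ - mu_0 = (4.5, 4.5) - (5, 5) = (-0.5, -0.5).

Step 2 — sample covariance matrix, S[i,j] = (1/(n-1)) · Σ_k (x_{k,i} - mean_i) · (x_{k,j} - mean_j), divisor n-1 = 3:
  S[X,X] = ((-2.5)·(-2.5) + (0.5)·(0.5) + (1.5)·(1.5) + (0.5)·(0.5)) / 3 = 9/3 = 3
  S[X,Y] = ((-2.5)·(-2.5) + (0.5)·(4.5) + (1.5)·(-0.5) + (0.5)·(-1.5)) / 3 = 7/3 = 2.3333
  S[Y,Y] = ((-2.5)·(-2.5) + (4.5)·(4.5) + (-0.5)·(-0.5) + (-1.5)·(-1.5)) / 3 = 29/3 = 9.6667
  S = [[3, 2.3333],
 [2.3333, 9.6667]].

Step 3 — invert S. det(S) = 3·9.6667 - (2.3333)² = 23.5556.
  S^{-1} = (1/det) · [[d, -b], [-b, a]] = [[0.4104, -0.0991],
 [-0.0991, 0.1274]].

Step 4 — quadratic form (x̄ - mu_0)^T · S^{-1} · (x̄ - mu_0):
  S^{-1} · (x̄ - mu_0) = (-0.1557, -0.0142),
  (x̄ - mu_0)^T · [...] = (-0.5)·(-0.1557) + (-0.5)·(-0.0142) = 0.0849.

Step 5 — scale by n: T² = 4 · 0.0849 = 0.3396.

T² ≈ 0.3396


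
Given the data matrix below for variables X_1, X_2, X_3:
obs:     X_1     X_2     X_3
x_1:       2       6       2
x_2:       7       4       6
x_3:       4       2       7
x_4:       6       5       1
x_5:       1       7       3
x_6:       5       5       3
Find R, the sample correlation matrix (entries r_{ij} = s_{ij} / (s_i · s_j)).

Step 1 — column means:
  mean(X_1) = (2 + 7 + 4 + 6 + 1 + 5) / 6 = 25/6 = 4.1667
  mean(X_2) = (6 + 4 + 2 + 5 + 7 + 5) / 6 = 29/6 = 4.8333
  mean(X_3) = (2 + 6 + 7 + 1 + 3 + 3) / 6 = 22/6 = 3.6667

Step 2 — sample variances and covariances s[i,j] = (1/(n-1)) · Σ_k (x_{k,i} - mean_i) · (x_{k,j} - mean_j), with n-1 = 5:
  s[X_1,X_1] = ((-2.1667)·(-2.1667) + (2.8333)·(2.8333) + (-0.1667)·(-0.1667) + (1.8333)·(1.8333) + (-3.1667)·(-3.1667) + (0.8333)·(0.8333)) / 5 = 26.8333/5 = 5.3667
  s[X_1,X_2] = ((-2.1667)·(1.1667) + (2.8333)·(-0.8333) + (-0.1667)·(-2.8333) + (1.8333)·(0.1667) + (-3.1667)·(2.1667) + (0.8333)·(0.1667)) / 5 = -10.8333/5 = -2.1667
  s[X_1,X_3] = ((-2.1667)·(-1.6667) + (2.8333)·(2.3333) + (-0.1667)·(3.3333) + (1.8333)·(-2.6667) + (-3.1667)·(-0.6667) + (0.8333)·(-0.6667)) / 5 = 6.3333/5 = 1.2667
  s[X_2,X_2] = ((1.1667)·(1.1667) + (-0.8333)·(-0.8333) + (-2.8333)·(-2.8333) + (0.1667)·(0.1667) + (2.1667)·(2.1667) + (0.1667)·(0.1667)) / 5 = 14.8333/5 = 2.9667
  s[X_2,X_3] = ((1.1667)·(-1.6667) + (-0.8333)·(2.3333) + (-2.8333)·(3.3333) + (0.1667)·(-2.6667) + (2.1667)·(-0.6667) + (0.1667)·(-0.6667)) / 5 = -15.3333/5 = -3.0667
  s[X_3,X_3] = ((-1.6667)·(-1.6667) + (2.3333)·(2.3333) + (3.3333)·(3.3333) + (-2.6667)·(-2.6667) + (-0.6667)·(-0.6667) + (-0.6667)·(-0.6667)) / 5 = 27.3333/5 = 5.4667
  Sample standard deviations s_i = √(s[i,i]):
  s(X_1) = √(5.3667) = 2.3166
  s(X_2) = √(2.9667) = 1.7224
  s(X_3) = √(5.4667) = 2.3381

Step 3 — r_{ij} = s_{ij} / (s_i · s_j):
  r[X_1,X_1] = 1 (diagonal).
  r[X_1,X_2] = -2.1667 / (2.3166 · 1.7224) = -2.1667 / 3.9901 = -0.543
  r[X_1,X_3] = 1.2667 / (2.3166 · 2.3381) = 1.2667 / 5.4164 = 0.2339
  r[X_2,X_2] = 1 (diagonal).
  r[X_2,X_3] = -3.0667 / (1.7224 · 2.3381) = -3.0667 / 4.0271 = -0.7615
  r[X_3,X_3] = 1 (diagonal).

R is symmetric with unit diagonal. Assembling:

R = [[1, -0.543, 0.2339],
 [-0.543, 1, -0.7615],
 [0.2339, -0.7615, 1]]
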